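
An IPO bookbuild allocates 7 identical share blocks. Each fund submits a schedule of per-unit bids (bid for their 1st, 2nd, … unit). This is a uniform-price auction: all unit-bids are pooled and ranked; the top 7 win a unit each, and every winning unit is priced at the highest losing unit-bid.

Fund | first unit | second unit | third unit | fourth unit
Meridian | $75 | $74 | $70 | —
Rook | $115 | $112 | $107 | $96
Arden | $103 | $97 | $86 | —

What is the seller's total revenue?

Total revenue: $525

All unit-bids, highest first — top 7: 115 (Rook-1), 112 (Rook-2), 107 (Rook-3), 103 (Arden-1), 97 (Arden-2), 96 (Rook-4), 86 (Arden-3)
The (k+1)-th unit-bid is $75.
Allocation: Arden 3, Rook 4. Every unit priced at $75.
Revenue = 7 × 75 = $525.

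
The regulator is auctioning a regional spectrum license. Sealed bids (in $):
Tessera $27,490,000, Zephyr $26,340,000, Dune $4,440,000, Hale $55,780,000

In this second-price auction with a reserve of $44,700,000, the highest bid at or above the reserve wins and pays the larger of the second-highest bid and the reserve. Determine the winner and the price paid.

Hale pays $44,700,000

Bids in order: 55,780,000 (Hale) > 27,490,000 (Tessera) > 26,340,000 (Zephyr) > 4,440,000 (Dune)
Highest eligible bid: Hale at $55,780,000.
Second-highest bid $27,490,000 is below the reserve $44,700,000, so the reserve binds → payment $44,700,000.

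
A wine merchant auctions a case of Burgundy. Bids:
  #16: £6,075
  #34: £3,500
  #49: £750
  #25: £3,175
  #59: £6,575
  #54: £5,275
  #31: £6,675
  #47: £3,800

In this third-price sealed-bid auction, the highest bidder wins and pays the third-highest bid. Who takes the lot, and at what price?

#31 pays £6,075

Bids in order: 6,675 (#31) > 6,575 (#59) > 6,075 (#16) > 5,275 (#54) > 3,800 (#47) > 3,500 (#34) > …
#31 wins; payment is bid #3 in the ranking = £6,075.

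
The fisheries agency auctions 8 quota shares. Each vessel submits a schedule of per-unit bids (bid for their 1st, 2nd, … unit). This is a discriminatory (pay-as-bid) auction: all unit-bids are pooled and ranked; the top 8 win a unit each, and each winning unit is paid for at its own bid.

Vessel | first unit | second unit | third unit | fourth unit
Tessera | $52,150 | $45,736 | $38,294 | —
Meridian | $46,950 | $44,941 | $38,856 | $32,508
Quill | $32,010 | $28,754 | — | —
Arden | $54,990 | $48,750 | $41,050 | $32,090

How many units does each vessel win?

All unit-bids, highest first — top 8: 54,990 (Arden-1), 52,150 (Tessera-1), 48,750 (Arden-2), 46,950 (Meridian-1), 45,736 (Tessera-2), 44,941 (Meridian-2), 41,050 (Arden-3), 38,856 (Meridian-3)
Next rejected bid: $38,294 (not a price — pay-as-bid).
Allocation: Arden 3, Meridian 3, Tessera 2.

Arden 3, Meridian 3, Tessera 2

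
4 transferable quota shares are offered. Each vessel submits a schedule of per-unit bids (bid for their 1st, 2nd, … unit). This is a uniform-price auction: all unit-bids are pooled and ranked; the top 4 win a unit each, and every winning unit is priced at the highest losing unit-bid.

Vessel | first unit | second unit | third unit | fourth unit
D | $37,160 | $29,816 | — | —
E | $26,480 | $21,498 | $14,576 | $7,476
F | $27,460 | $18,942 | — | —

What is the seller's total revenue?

Total revenue: $85,992

All unit-bids, highest first — top 4: 37,160 (D-1), 29,816 (D-2), 27,460 (F-1), 26,480 (E-1)
First bid not allocated: $21,498.
Allocation: D 2, E 1, F 1. Every unit priced at $21,498.
Revenue = 4 × 21,498 = $85,992.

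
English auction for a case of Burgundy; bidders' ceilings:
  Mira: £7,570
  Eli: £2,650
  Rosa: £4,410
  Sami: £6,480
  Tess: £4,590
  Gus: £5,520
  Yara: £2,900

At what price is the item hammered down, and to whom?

Mira wins at £6,480

Sorting limits: 7,570 (Mira) > 6,480 (Sami) > 5,520 (Gus) > 4,590 (Tess) > 4,410 (Rosa) > 2,900 (Yara) > …
Bidding ends when Sami exits at £6,480; Mira takes it.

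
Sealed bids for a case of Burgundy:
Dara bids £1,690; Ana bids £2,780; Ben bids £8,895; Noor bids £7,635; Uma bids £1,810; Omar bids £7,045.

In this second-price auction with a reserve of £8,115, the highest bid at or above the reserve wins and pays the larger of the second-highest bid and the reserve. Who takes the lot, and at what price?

Bids in order: 8,895 (Ben) > 7,635 (Noor) > 7,045 (Omar) > 2,780 (Ana) > 1,810 (Uma) > 1,690 (Dara)
Highest eligible bid: Ben at £8,895.
Second-highest bid £7,635 is below the reserve £8,115, so the reserve binds → payment £8,115.

Ben pays £8,115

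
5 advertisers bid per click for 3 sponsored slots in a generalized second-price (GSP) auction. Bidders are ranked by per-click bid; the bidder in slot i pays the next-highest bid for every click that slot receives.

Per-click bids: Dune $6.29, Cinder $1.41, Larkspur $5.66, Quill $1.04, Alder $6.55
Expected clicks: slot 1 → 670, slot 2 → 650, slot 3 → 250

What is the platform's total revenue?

Sorting advertisers: $6.55 (Alder) > $6.29 (Dune) > $5.66 (Larkspur) > $1.41 (Cinder) > …
Slot 1: Alder pays $6.29 × 670 = $4214.30
Slot 2: Dune pays $5.66 × 650 = $3679.00
Slot 3: Larkspur pays $1.41 × 250 = $352.50
Total = $8245.80

Total revenue: $8245.80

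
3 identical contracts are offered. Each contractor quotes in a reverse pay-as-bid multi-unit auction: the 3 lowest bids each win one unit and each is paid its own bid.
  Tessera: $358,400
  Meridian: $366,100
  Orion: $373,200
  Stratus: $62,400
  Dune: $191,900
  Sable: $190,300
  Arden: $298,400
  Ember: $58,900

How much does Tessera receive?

Bids ranked low→high: 58,900 (Ember), 62,400 (Stratus), 190,300 (Sable), 191,900 (Dune), 298,400 (Arden), …
The 3 lowest are Ember, Stratus, Sable.
Tessera does not win → $0.

Tessera is paid $0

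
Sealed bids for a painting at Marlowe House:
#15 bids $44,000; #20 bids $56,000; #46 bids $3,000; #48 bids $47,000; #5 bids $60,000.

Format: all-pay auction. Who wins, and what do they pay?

#5 pays $60,000

All-pay auction: the highest bidder wins the item, but every bidder pays their own bid.
Sorting bids: 60,000 (#5) > 56,000 (#20) > 47,000 (#48) > 44,000 (#15) > 3,000 (#46)
#5 wins with the top bid; all bids are sunk regardless.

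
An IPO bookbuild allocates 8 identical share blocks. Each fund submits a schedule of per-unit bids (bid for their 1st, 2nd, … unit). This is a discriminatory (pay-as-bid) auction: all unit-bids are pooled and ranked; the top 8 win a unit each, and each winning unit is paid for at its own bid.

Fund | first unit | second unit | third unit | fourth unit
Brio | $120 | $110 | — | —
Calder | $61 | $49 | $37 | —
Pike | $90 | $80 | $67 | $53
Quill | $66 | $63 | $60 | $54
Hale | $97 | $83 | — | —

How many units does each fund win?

Brio 2, Hale 2, Pike 3, Quill 1

Merging the schedules and taking the best 8: 120 (Brio-1), 110 (Brio-2), 97 (Hale-1), 90 (Pike-1), 83 (Hale-2), 80 (Pike-2), 67 (Pike-3), 66 (Quill-1)
Next rejected bid: $63 (not a price — pay-as-bid).
Allocation: Brio 2, Hale 2, Pike 3, Quill 1.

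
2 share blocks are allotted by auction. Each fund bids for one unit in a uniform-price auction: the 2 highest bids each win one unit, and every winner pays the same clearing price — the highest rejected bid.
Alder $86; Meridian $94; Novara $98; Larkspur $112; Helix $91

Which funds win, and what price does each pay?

Ordering the bids: 112 (Larkspur), 98 (Novara), 94 (Meridian), 91 (Helix), …
The 2 highest are Larkspur, Novara.
First losing bid is Meridian's $94, which sets the uniform price.

Larkspur, Novara; each pays $94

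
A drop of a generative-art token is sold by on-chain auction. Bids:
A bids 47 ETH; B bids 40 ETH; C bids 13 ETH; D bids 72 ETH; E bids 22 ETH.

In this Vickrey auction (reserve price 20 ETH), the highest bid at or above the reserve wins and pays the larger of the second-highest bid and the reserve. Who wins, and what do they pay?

D pays 47 ETH

Rule: the highest bid at or above the reserve wins and pays the larger of the second-highest bid and the reserve.
Bids in order: 72 (D) > 47 (A) > 40 (B) > 22 (E) > 13 (C)
D has the top bid at or above the reserve (72 ETH).
max(second-highest 47 ETH, reserve 20 ETH) = 47 ETH; the reserve does not bind.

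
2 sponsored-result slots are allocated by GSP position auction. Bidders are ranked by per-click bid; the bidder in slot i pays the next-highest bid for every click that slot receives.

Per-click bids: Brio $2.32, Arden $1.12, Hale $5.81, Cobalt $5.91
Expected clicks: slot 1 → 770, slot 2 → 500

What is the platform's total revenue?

Sorting advertisers: $5.91 (Cobalt) > $5.81 (Hale) > $2.32 (Brio) > …
Slot 1: Cobalt pays $5.81 × 770 = $4473.70
Slot 2: Hale pays $2.32 × 500 = $1160.00
Total = $5633.70

Total revenue: $5633.70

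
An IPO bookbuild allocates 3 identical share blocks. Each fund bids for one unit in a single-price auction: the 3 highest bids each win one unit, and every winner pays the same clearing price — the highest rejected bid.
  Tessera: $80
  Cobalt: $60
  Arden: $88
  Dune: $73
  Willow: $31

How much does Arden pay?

Arden pays $60

Ordering the bids: 88 (Arden), 80 (Tessera), 73 (Dune), 60 (Cobalt), 31 (Willow)
The 3 highest are Arden, Tessera, Dune.
Highest unsuccessful bid: $60 → clearing price.
Arden wins → pays $60.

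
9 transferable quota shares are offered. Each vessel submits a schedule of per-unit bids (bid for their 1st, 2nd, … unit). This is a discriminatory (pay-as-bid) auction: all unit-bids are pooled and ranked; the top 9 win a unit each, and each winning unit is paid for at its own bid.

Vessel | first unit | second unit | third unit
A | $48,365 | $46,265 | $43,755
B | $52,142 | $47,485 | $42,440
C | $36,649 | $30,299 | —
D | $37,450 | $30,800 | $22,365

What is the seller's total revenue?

All unit-bids, highest first — top 9: 52,142 (B-1), 48,365 (A-1), 47,485 (B-2), 46,265 (A-2), 43,755 (A-3), 42,440 (B-3), 37,450 (D-1), 36,649 (C-1), 30,800 (D-2)
Next rejected bid: $30,299 (not a price — pay-as-bid).
Each winning unit pays its own bid.
Revenue = 52,142 + 48,365 + 47,485 + 46,265 + 43,755 + 42,440 + 37,450 + 36,649 + 30,800 = $385,351.

Total revenue: $385,351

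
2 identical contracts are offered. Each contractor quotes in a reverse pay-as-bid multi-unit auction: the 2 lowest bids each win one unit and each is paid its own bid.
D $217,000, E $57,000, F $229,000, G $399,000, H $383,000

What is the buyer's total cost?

Total cost: $274,000

Bids ranked low→high: 57,000 (E), 217,000 (D), 229,000 (F), 383,000 (H), …
Lowest 2: E, D.
Total cost = 57,000 + 217,000 = $274,000.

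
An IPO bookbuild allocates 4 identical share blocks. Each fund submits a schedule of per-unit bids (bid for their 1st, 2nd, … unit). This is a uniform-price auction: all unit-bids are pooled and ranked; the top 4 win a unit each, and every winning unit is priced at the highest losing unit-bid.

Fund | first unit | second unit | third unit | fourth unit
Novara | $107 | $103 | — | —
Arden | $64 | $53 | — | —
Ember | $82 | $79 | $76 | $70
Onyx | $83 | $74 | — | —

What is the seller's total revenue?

Pooled unit-bids ranked (top 4): 107 (Novara-1), 103 (Novara-2), 83 (Onyx-1), 82 (Ember-1)
Highest rejected unit-bid = $79.
Allocation: Ember 1, Novara 2, Onyx 1. Every unit priced at $79.
Revenue = 4 × 79 = $316.

Total revenue: $316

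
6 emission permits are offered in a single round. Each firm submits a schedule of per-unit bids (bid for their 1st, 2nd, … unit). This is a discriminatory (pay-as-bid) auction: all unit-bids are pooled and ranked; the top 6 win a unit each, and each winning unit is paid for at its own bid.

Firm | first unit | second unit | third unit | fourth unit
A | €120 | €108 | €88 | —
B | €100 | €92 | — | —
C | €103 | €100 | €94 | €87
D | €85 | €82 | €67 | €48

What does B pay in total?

B pays €100

Merging the schedules and taking the best 6: 120 (A-1), 108 (A-2), 103 (C-1), 100 (B-1), 100 (C-2), 94 (C-3)
Next rejected bid: €92 (not a price — pay-as-bid).
B's winning unit-bids: 100 = €100.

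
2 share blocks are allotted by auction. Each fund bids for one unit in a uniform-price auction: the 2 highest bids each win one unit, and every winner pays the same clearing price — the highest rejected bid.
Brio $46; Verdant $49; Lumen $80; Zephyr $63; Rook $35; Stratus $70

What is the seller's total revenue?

Total revenue: $126

Ordering the bids: 80 (Lumen), 70 (Stratus), 63 (Zephyr), 49 (Verdant), …
Top 2: Lumen, Stratus.
Highest unsuccessful bid: $63 → clearing price.
Total revenue = 2 × $63 = $126.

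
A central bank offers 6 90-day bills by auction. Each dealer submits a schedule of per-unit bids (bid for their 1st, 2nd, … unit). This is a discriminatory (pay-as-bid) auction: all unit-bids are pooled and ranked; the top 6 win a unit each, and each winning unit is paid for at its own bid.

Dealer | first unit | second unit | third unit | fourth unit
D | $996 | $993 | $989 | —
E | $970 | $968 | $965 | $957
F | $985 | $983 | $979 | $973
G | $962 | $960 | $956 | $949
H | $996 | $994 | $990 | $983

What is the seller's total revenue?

Merging the schedules and taking the best 6: 996 (D-1), 996 (H-1), 994 (H-2), 993 (D-2), 990 (H-3), 989 (D-3)
Next rejected bid: $985 (not a price — pay-as-bid).
Each winning unit pays its own bid.
Revenue = 996 + 996 + 994 + 993 + 990 + 989 = $5,958.

Total revenue: $5,958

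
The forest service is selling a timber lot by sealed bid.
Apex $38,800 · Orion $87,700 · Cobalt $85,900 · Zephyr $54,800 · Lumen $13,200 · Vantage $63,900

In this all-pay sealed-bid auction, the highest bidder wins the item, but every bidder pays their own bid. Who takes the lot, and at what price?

Orion pays $87,700

Bids ranked: 87,700 (Orion) > 85,900 (Cobalt) > 63,900 (Vantage) > 54,800 (Zephyr) > 38,800 (Apex) > 13,200 (Lumen)
Orion wins with the top bid; all bids are sunk regardless.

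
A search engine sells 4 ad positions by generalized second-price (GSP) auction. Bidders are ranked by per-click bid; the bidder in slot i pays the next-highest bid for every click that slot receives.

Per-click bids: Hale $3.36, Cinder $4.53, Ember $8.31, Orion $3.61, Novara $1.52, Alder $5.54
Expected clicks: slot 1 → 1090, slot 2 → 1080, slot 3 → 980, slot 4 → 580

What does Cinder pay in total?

Cinder pays $3537.80

Per-click bids in order: $8.31 (Ember) > $5.54 (Alder) > $4.53 (Cinder) > $3.61 (Orion) > $3.36 (Hale) > …
Cinder holds slot 3 → pays next bid $3.61 × 980 clicks = $3537.80.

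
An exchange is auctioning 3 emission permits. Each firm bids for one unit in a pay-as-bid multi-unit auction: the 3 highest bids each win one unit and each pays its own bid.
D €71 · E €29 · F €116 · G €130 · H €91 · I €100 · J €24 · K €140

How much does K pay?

K pays €140

Ordering the bids: 140 (K), 130 (G), 116 (F), 100 (I), 91 (H), …
Top 3: K, G, F.
K wins → own bid €140.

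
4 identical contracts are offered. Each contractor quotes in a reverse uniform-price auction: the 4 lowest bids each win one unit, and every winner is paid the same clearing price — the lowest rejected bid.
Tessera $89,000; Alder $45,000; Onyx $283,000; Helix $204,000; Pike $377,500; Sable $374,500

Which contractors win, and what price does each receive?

Alder, Tessera, Helix, Onyx; each is paid $374,500

Bids ranked low→high: 45,000 (Alder), 89,000 (Tessera), 204,000 (Helix), 283,000 (Onyx), 374,500 (Sable), 377,500 (Pike)
The 4 lowest are Alder, Tessera, Helix, Onyx.
First losing bid is Sable's $374,500, which sets the uniform price.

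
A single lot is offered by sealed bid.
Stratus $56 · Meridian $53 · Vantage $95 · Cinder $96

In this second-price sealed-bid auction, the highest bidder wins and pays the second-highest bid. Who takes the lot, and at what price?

Cinder pays $95

Bids ranked: 96 (Cinder) > 95 (Vantage) > 56 (Stratus) > 53 (Meridian)
Cinder is highest; pays the second-highest bid, $95.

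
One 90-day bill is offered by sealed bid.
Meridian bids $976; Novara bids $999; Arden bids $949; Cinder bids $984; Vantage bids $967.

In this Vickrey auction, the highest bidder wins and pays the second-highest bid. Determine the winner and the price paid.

Sorting bids: 999 (Novara) > 984 (Cinder) > 976 (Meridian) > 967 (Vantage) > 949 (Arden)
Novara wins with the highest bid; price is set by the runner-up at $984.

Novara pays $984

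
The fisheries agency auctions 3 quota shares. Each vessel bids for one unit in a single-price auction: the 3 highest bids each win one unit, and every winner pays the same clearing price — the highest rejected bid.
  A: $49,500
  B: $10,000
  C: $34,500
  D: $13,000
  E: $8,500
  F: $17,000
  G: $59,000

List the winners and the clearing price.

G, A, C; each pays $17,000

Sorting: 59,000 (G), 49,500 (A), 34,500 (C), 17,000 (F), 13,000 (D), …
The 3 highest are G, A, C.
Highest unsuccessful bid: $17,000 → clearing price.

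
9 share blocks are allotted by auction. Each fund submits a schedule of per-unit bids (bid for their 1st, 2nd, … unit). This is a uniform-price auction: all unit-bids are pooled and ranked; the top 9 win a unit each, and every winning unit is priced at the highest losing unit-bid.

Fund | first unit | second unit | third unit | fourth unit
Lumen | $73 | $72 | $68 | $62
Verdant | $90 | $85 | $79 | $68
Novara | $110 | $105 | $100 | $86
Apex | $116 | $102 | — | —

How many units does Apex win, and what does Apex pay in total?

Apex: 2 units, pays $146

All unit-bids, highest first — top 9: 116 (Apex-1), 110 (Novara-1), 105 (Novara-2), 102 (Apex-2), 100 (Novara-3), 90 (Verdant-1), 86 (Novara-4), 85 (Verdant-2), 79 (Verdant-3)
Highest rejected unit-bid = $73.
Apex wins 2 unit(s) at $73 each.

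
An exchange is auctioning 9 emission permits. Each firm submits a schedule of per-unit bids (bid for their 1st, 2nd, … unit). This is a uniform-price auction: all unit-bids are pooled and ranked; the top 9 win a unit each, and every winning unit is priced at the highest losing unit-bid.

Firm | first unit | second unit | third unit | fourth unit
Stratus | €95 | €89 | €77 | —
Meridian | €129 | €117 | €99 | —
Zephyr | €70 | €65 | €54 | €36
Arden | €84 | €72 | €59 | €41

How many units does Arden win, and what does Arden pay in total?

Merging the schedules and taking the best 9: 129 (Meridian-1), 117 (Meridian-2), 99 (Meridian-3), 95 (Stratus-1), 89 (Stratus-2), 84 (Arden-1), 77 (Stratus-3), 72 (Arden-2), 70 (Zephyr-1)
First bid not allocated: €65.
Arden wins 2 unit(s) at €65 each.

Arden: 2 units, pays €130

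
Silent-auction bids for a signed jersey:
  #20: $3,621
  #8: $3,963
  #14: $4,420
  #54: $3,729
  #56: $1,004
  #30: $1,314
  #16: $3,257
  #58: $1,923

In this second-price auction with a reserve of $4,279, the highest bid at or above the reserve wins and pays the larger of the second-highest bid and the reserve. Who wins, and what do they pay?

Bids in order: 4,420 (#14) > 3,963 (#8) > 3,729 (#54) > 3,621 (#20) > 3,257 (#16) > 1,923 (#58) > …
Highest eligible bid: #14 at $4,420.
Second-highest bid $3,963 is below the reserve $4,279, so the reserve binds → payment $4,279.

#14 pays $4,279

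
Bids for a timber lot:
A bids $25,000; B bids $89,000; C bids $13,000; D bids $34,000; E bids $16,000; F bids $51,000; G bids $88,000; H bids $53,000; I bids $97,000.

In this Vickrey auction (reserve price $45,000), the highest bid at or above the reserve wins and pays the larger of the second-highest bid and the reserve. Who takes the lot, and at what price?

I pays $89,000

Sorting bids: 97,000 (I) > 89,000 (B) > 88,000 (G) > 53,000 (H) > 51,000 (F) > 34,000 (D) > …
Highest eligible bid: I at $97,000.
max(second-highest $89,000, reserve $45,000) = $89,000; the reserve does not bind.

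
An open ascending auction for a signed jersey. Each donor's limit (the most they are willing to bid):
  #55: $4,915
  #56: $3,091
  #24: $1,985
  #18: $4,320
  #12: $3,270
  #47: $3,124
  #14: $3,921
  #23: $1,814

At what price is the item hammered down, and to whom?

Sorting limits: 4,915 (#55) > 4,320 (#18) > 3,921 (#14) > 3,270 (#12) > 3,124 (#47) > 3,091 (#56) > …
Once the price passes $4,320, only #55 is left; the hammer falls at #18's limit of $4,320.

#55 wins at $4,320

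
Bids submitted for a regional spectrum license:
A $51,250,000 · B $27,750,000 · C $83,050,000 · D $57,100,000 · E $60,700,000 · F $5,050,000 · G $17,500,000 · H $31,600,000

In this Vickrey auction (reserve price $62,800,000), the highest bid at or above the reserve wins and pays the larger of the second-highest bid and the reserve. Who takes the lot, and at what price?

Sorting bids: 83,050,000 (C) > 60,700,000 (E) > 57,100,000 (D) > 51,250,000 (A) > 31,600,000 (H) > 27,750,000 (B) > …
Highest eligible bid: C at $83,050,000.
max(second-highest $60,700,000, reserve $62,800,000) = $62,800,000.

C pays $62,800,000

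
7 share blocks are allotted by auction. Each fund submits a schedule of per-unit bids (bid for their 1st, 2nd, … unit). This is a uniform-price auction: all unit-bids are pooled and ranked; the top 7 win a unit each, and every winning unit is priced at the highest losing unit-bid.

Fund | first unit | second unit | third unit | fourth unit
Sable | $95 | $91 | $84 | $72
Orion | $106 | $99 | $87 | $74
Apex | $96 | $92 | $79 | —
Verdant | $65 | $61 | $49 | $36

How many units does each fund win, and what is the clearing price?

Apex 2, Orion 3, Sable 2; clearing price $84

All unit-bids, highest first — top 7: 106 (Orion-1), 99 (Orion-2), 96 (Apex-1), 95 (Sable-1), 92 (Apex-2), 91 (Sable-2), 87 (Orion-3)
The (k+1)-th unit-bid is $84.
Allocation: Apex 2, Orion 3, Sable 2.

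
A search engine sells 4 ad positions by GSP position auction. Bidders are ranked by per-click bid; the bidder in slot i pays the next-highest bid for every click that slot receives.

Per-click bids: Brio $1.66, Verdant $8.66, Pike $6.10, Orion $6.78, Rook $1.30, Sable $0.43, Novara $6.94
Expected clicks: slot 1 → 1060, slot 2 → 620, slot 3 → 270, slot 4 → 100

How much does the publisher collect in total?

Total revenue: $13373.00

Sorting advertisers: $8.66 (Verdant) > $6.94 (Novara) > $6.78 (Orion) > $6.10 (Pike) > $1.66 (Brio) > …
Slot 1: Verdant pays $6.94 × 1060 = $7356.40
Slot 2: Novara pays $6.78 × 620 = $4203.60
Slot 3: Orion pays $6.10 × 270 = $1647.00
Slot 4: Pike pays $1.66 × 100 = $166.00
Total = $13373.00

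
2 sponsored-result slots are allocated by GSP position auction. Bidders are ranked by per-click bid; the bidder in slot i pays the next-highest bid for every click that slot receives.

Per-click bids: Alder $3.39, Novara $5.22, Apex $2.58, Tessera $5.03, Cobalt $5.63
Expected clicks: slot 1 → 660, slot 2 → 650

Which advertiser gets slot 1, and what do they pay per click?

Cobalt; $5.22 per click

Per-click bids in order: $5.63 (Cobalt) > $5.22 (Novara) > $5.03 (Tessera) > …
Slot 1 goes to the first-ranked bidder, Cobalt, who pays the next bid down: $5.22/click.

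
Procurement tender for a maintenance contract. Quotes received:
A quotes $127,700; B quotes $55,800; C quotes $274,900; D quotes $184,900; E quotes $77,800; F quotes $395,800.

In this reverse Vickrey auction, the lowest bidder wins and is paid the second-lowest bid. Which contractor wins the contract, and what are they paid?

B is paid $77,800

Sorting bids: 55,800 (B) < 77,800 (E) < 127,700 (A) < 184,900 (D) < 274,900 (C) < 395,800 (F)
B wins with the lowest bid; price is set by the runner-up at $77,800.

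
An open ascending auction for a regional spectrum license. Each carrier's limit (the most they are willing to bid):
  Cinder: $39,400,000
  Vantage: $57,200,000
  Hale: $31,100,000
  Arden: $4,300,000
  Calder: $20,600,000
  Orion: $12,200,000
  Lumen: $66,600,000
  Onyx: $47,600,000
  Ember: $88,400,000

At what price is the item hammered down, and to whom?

Open ascending-bid auction: the price rises until one bidder remains; the winner pays the price at which the last rival dropped out.
Sorting limits: 88,400,000 (Ember) > 66,600,000 (Lumen) > 57,200,000 (Vantage) > 47,600,000 (Onyx) > 39,400,000 (Cinder) > 31,100,000 (Hale) > …
Bidding ends when Lumen exits at $66,600,000; Ember takes it.

Ember wins at $66,600,000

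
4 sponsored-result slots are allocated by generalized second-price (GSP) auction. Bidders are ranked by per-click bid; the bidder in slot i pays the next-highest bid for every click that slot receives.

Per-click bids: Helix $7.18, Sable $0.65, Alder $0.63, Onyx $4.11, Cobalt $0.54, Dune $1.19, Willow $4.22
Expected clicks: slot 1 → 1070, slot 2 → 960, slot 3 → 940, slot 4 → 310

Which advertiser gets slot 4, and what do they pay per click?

Sorting advertisers: $7.18 (Helix) > $4.22 (Willow) > $4.11 (Onyx) > $1.19 (Dune) > $0.65 (Sable) > …
Slot 4 goes to the fourth-ranked bidder, Dune, who pays the next bid down: $0.65/click.

Dune; $0.65 per click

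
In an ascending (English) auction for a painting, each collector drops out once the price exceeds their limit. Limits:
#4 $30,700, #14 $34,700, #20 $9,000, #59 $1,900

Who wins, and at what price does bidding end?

Sorting limits: 34,700 (#14) > 30,700 (#4) > 9,000 (#20) > 1,900 (#59)
#4 is the last rival to drop out, at $30,700; #14 remains and wins at that price.

#14 wins at $30,700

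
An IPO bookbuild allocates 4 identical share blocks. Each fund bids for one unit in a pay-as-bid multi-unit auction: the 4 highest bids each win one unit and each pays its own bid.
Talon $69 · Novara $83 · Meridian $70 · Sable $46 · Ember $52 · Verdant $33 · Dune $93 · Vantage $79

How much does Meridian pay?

Bids ranked high→low: 93 (Dune), 83 (Novara), 79 (Vantage), 70 (Meridian), 69 (Talon), 52 (Ember), …
The 4 highest are Dune, Novara, Vantage, Meridian.
Meridian wins → own bid $70.

Meridian pays $70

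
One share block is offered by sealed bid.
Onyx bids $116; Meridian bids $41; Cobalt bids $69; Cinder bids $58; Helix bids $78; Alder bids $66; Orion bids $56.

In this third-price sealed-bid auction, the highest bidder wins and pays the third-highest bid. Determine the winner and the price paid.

Bids ranked: 116 (Onyx) > 78 (Helix) > 69 (Cobalt) > 66 (Alder) > 58 (Cinder) > 56 (Orion) > …
Onyx is highest; pays the third-highest bid, $69.

Onyx pays $69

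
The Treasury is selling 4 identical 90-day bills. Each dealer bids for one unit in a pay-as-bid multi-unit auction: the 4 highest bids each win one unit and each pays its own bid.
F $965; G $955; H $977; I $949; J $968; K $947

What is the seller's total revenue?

Total revenue: $3,865

Ordering the bids: 977 (H), 968 (J), 965 (F), 955 (G), 949 (I), 947 (K)
The 4 highest are H, J, F, G.
Total revenue = 977 + 968 + 965 + 955 = $3,865.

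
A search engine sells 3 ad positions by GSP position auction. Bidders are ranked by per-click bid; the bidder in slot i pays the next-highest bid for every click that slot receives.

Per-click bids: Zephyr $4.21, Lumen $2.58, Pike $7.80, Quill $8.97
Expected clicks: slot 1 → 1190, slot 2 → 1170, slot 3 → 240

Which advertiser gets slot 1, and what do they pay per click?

Sorting advertisers: $8.97 (Quill) > $7.80 (Pike) > $4.21 (Zephyr) > $2.58 (Lumen)
Slot 1 goes to the first-ranked bidder, Quill, who pays the next bid down: $7.80/click.

Quill; $7.80 per click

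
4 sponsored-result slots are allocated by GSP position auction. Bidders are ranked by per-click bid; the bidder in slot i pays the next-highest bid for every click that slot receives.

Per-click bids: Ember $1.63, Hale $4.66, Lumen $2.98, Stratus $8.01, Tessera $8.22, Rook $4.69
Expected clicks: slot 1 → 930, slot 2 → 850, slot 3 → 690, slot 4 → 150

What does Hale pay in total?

Sorting advertisers: $8.22 (Tessera) > $8.01 (Stratus) > $4.69 (Rook) > $4.66 (Hale) > $2.98 (Lumen) > …
Hale holds slot 4 → pays next bid $2.98 × 150 clicks = $447.00.

Hale pays $447.00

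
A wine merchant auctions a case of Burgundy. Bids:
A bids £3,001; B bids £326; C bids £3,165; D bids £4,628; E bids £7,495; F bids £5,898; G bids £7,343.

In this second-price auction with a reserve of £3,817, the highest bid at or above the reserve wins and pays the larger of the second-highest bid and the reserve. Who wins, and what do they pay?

Bids ranked: 7,495 (E) > 7,343 (G) > 5,898 (F) > 4,628 (D) > 3,165 (C) > 3,001 (A) > …
E has the top bid at or above the reserve (£7,495).
Second-highest bid £7,343 exceeds the reserve £3,817 → payment £7,343.

E pays £7,343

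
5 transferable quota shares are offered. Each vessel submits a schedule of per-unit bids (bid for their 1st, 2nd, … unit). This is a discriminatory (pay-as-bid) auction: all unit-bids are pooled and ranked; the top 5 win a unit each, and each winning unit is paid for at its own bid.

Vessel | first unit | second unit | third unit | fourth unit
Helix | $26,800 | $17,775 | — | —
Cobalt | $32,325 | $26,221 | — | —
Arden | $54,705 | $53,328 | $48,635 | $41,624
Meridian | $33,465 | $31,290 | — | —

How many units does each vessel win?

Arden 4, Meridian 1

Pooled unit-bids ranked (top 5): 54,705 (Arden-1), 53,328 (Arden-2), 48,635 (Arden-3), 41,624 (Arden-4), 33,465 (Meridian-1)
Next rejected bid: $32,325 (not a price — pay-as-bid).
Allocation: Arden 4, Meridian 1.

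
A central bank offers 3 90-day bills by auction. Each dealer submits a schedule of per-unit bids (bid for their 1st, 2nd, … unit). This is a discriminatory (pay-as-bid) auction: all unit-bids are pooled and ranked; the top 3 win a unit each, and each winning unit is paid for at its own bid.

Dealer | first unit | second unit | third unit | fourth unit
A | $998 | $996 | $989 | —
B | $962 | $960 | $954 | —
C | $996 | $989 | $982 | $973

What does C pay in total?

C pays $996

Pooled unit-bids ranked (top 3): 998 (A-1), 996 (A-2), 996 (C-1)
Next rejected bid: $989 (not a price — pay-as-bid).
C's winning unit-bids: 996 = $996.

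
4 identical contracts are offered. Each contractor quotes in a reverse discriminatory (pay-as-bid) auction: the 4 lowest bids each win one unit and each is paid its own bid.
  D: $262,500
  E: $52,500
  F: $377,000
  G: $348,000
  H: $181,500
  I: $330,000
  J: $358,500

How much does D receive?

D is paid $262,500

Ordering the bids: 52,500 (E), 181,500 (H), 262,500 (D), 330,000 (I), 348,000 (G), 358,500 (J), …
Winners (4 units): E, H, D, I.
D wins → own bid $262,500.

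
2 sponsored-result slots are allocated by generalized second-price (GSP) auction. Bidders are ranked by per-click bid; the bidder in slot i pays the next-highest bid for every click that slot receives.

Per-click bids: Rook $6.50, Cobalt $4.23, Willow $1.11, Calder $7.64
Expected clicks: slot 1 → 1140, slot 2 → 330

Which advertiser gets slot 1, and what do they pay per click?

Per-click bids in order: $7.64 (Calder) > $6.50 (Rook) > $4.23 (Cobalt) > …
Slot 1 goes to the first-ranked bidder, Calder, who pays the next bid down: $6.50/click.

Calder; $6.50 per click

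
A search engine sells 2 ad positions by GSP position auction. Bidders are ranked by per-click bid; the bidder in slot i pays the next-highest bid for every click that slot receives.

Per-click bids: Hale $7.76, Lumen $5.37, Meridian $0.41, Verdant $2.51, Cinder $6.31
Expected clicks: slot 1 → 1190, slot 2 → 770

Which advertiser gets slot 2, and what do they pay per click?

Sorting advertisers: $7.76 (Hale) > $6.31 (Cinder) > $5.37 (Lumen) > …
Slot 2 goes to the second-ranked bidder, Cinder, who pays the next bid down: $5.37/click.

Cinder; $5.37 per click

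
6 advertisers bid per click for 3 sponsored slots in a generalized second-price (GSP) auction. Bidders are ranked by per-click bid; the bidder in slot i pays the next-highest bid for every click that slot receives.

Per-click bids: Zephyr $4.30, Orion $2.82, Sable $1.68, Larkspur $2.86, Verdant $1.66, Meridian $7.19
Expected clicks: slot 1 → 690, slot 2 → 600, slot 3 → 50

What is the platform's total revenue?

Sorting advertisers: $7.19 (Meridian) > $4.30 (Zephyr) > $2.86 (Larkspur) > $2.82 (Orion) > …
Slot 1: Meridian pays $4.30 × 690 = $2967.00
Slot 2: Zephyr pays $2.86 × 600 = $1716.00
Slot 3: Larkspur pays $2.82 × 50 = $141.00
Total = $4824.00

Total revenue: $4824.00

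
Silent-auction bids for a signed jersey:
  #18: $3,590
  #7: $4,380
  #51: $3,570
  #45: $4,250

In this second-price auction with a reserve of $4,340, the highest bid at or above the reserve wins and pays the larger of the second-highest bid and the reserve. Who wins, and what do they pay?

#7 pays $4,340

Second-price auction with a reserve of $4,340: the highest bid at or above the reserve wins and pays the larger of the second-highest bid and the reserve.
Sorting bids: 4,380 (#7) > 4,250 (#45) > 3,590 (#18) > 3,570 (#51)
Highest eligible bid: #7 at $4,380.
Second-highest bid $4,250 is below the reserve $4,340, so the reserve binds → payment $4,340.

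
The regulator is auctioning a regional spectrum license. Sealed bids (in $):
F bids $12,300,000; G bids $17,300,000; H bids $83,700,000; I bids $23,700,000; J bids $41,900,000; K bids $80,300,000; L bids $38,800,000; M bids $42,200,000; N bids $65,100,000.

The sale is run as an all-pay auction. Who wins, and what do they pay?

H pays $83,700,000

Bids in order: 83,700,000 (H) > 80,300,000 (K) > 65,100,000 (N) > 42,200,000 (M) > 41,900,000 (J) > 38,800,000 (L) > …
H wins with the top bid; all bids are sunk regardless.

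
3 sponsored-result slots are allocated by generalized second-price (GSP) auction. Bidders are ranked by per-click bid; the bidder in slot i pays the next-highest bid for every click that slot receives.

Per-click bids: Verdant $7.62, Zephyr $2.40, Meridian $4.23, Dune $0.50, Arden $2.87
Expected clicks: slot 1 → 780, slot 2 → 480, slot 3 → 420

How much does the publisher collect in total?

Total revenue: $5685.00

Sorting advertisers: $7.62 (Verdant) > $4.23 (Meridian) > $2.87 (Arden) > $2.40 (Zephyr) > …
Slot 1: Verdant pays $4.23 × 780 = $3299.40
Slot 2: Meridian pays $2.87 × 480 = $1377.60
Slot 3: Arden pays $2.40 × 420 = $1008.00
Total = $5685.00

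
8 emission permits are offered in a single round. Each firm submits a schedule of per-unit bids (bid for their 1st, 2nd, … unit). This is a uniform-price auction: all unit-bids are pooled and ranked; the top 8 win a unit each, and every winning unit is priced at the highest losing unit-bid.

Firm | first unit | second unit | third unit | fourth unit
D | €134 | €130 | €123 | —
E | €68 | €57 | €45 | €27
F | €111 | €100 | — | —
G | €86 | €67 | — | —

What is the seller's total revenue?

Pooled unit-bids ranked (top 8): 134 (D-1), 130 (D-2), 123 (D-3), 111 (F-1), 100 (F-2), 86 (G-1), 68 (E-1), 67 (G-2)
Highest rejected unit-bid = €57.
Allocation: D 3, E 1, F 2, G 2. Every unit priced at €57.
Revenue = 8 × 57 = €456.

Total revenue: €456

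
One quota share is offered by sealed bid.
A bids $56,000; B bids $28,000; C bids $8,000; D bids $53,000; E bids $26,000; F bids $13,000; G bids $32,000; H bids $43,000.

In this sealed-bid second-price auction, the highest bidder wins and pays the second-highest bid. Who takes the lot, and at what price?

A pays $53,000

Bids in order: 56,000 (A) > 53,000 (D) > 43,000 (H) > 32,000 (G) > 28,000 (B) > 26,000 (E) > …
Second-price: A pays D's bid of $53,000.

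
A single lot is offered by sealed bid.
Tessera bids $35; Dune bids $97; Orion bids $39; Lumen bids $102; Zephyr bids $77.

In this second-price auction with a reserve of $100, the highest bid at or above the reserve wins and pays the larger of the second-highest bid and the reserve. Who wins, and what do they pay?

Bids ranked: 102 (Lumen) > 97 (Dune) > 77 (Zephyr) > 39 (Orion) > 35 (Tessera)
Lumen has the top bid at or above the reserve ($102).
max(second-highest $97, reserve $100) = $100.

Lumen pays $100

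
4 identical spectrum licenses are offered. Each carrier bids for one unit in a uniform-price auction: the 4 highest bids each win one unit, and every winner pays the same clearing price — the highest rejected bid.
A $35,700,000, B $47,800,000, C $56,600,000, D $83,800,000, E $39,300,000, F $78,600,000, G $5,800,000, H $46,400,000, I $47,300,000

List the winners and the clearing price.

D, F, C, B; each pays $47,300,000

Sorting: 83,800,000 (D), 78,600,000 (F), 56,600,000 (C), 47,800,000 (B), 47,300,000 (I), 46,400,000 (H), …
The 4 highest are D, F, C, B.
Clearing price = highest rejected bid = $47,300,000.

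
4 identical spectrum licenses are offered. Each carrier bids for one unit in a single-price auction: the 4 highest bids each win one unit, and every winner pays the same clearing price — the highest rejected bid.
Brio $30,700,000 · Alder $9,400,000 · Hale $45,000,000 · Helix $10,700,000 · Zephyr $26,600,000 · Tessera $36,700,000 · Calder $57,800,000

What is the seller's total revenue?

Total revenue: $106,400,000

Sorting: 57,800,000 (Calder), 45,000,000 (Hale), 36,700,000 (Tessera), 30,700,000 (Brio), 26,600,000 (Zephyr), 10,700,000 (Helix), …
The 4 highest are Calder, Hale, Tessera, Brio.
Highest unsuccessful bid: $26,600,000 → clearing price.
Total revenue = 4 × $26,600,000 = $106,400,000.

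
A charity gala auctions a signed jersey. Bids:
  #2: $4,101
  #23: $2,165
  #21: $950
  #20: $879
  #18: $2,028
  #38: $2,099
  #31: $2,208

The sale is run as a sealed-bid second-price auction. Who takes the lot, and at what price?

#2 pays $2,208

Bids ranked: 4,101 (#2) > 2,208 (#31) > 2,165 (#23) > 2,099 (#38) > 2,028 (#18) > 950 (#21) > …
Second-price: #2 pays #31's bid of $2,208.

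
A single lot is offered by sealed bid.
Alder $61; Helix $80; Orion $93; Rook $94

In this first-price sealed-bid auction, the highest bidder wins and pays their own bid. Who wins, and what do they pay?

Rook pays $94

Bids ranked: 94 (Rook) > 93 (Orion) > 80 (Helix) > 61 (Alder)
Rook has the highest bid and pays exactly that: $94.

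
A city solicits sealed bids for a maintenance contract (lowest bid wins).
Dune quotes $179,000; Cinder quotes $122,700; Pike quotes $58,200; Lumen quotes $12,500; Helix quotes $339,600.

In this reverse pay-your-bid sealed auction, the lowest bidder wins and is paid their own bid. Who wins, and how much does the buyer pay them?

Lumen is paid $12,500

Rule: the lowest bidder wins and is paid their own bid.
Bids in order: 12,500 (Lumen) < 58,200 (Pike) < 122,700 (Cinder) < 179,000 (Dune) < 339,600 (Helix)
First-price: Lumen is paid what they bid, $12,500.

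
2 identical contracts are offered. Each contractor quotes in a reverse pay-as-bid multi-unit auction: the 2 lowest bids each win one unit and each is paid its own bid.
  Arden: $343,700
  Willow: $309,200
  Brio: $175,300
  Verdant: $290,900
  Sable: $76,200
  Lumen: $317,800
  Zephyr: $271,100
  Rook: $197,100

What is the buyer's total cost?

Total cost: $251,500

Ordering the bids: 76,200 (Sable), 175,300 (Brio), 197,100 (Rook), 271,100 (Zephyr), …
Winners (2 units): Sable, Brio.
Total cost = 76,200 + 175,300 = $251,500.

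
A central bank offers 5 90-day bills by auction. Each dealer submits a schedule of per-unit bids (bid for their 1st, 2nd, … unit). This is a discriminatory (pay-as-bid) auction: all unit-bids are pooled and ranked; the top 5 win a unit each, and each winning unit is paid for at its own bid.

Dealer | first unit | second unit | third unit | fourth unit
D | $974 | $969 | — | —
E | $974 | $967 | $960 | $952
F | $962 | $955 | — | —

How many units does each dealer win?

D 2, E 2, F 1

Merging the schedules and taking the best 5: 974 (D-1), 974 (E-1), 969 (D-2), 967 (E-2), 962 (F-1)
Next rejected bid: $960 (not a price — pay-as-bid).
Allocation: D 2, E 2, F 1.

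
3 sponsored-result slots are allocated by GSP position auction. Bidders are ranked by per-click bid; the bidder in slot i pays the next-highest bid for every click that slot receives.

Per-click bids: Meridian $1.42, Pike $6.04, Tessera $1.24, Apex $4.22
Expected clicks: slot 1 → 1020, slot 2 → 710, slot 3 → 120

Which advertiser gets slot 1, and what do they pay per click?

Per-click bids in order: $6.04 (Pike) > $4.22 (Apex) > $1.42 (Meridian) > $1.24 (Tessera)
Slot 1 goes to the first-ranked bidder, Pike, who pays the next bid down: $4.22/click.

Pike; $4.22 per click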